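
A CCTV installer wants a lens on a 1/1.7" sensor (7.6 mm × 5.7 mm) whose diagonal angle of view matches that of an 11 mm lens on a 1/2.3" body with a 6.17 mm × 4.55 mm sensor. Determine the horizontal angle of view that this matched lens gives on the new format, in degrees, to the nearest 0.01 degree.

Sensor diagonal = √(6.17² + 4.55²) = √58.7714 ≈ 7.6663 mm.
Sensor diagonal = √(7.6² + 5.7²) = √90.2500 ≈ 9.5000 mm.
Equal diagonal AOV ⇒ f₂ = f₁ · 9.5000/7.6663 = 11 × 1.23920 ≈ 13.6312 mm.
Horizontal AOV on the new format = 2·arctan(7.6 / (2 × 13.6312)) = 2·arctan(0.27877) ≈ 31.1540°.

31.15°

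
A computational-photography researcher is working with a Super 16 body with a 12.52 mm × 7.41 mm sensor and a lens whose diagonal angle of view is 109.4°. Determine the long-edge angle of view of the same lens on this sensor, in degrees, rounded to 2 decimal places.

101.11°

Sensor diagonal = √(12.52² + 7.41²) = √211.6585 ≈ 14.5485 mm.
From the diagonal AOV: f = 14.5485 / (2·tan(54.7°)) = 14.5485 / 2.82470 ≈ 5.1505 mm.
Long-edge AOV = 2·arctan(12.52 / (2 × 5.1505)) = 2·arctan(1.21543) ≈ 101.1079°.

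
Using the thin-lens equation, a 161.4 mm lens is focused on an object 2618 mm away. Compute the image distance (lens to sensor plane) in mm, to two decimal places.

1/dᵢ = 1/f − 1/dₒ = 1/161.4 − 1/2618 = 0.0058138 mm⁻¹.
dᵢ = 1/0.0058138 ≈ 172.0041 mm.

172.00 mm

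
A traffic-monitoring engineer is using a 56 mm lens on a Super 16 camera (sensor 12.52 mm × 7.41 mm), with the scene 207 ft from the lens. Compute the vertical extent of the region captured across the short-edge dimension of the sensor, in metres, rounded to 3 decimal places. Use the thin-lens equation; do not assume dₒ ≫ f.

8.341 m

dₒ: 207 ft × 304.8 mm/ft = 63093.60 mm.
Similar triangles through the lens centre give W/dₒ = h/dᵢ; with 1/f = 1/dₒ + 1/dᵢ this gives W = h·(dₒ − f)/f.
W = 7.41 mm × (63093.6 − 56) / 56 = 7.41 × 1125.6714 ≈ 8341.225 mm = 8.34123 m.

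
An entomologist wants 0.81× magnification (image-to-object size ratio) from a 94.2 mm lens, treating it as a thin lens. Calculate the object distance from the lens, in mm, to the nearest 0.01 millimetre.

With m = dᵢ/dₒ and 1/f = 1/dₒ + 1/dᵢ, substituting dᵢ = m·dₒ gives 1/f = (1 + 1/m)/dₒ, hence dₒ = f·(1 + 1/m).
dₒ = 94.2 × (1 + 1/0.81) = 94.2 × 2.23457 ≈ 210.496 mm.

210.50 mm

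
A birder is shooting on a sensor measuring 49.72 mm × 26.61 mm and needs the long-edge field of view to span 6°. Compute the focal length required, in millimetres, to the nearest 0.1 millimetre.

From α = 2·arctan(w/2f) we get f = w / (2·tan(α/2)).
With w = 49.72 mm and α/2 = 3°, tan(α/2) ≈ 0.05241, so f ≈ 49.72 / 0.10482 ≈ 474.3571 mm.

474.4 mm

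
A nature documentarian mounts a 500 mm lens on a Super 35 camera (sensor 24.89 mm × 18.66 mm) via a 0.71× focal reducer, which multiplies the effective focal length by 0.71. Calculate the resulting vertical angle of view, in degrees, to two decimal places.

Effective focal length f = 500 × 0.71 = 355 mm.
α = 2·arctan(18.66 / (2 × 355)) = 2·arctan(0.02628) ≈ 3.0110°.

3.01°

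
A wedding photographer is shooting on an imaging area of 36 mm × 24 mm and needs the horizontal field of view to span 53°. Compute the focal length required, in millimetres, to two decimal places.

From α = 2·arctan(w/2f) we get f = w / (2·tan(α/2)).
With w = 36 mm and α/2 = 26.5°, tan(α/2) ≈ 0.49858, so f ≈ 36 / 0.99716 ≈ 36.1024 mm.

36.10 mm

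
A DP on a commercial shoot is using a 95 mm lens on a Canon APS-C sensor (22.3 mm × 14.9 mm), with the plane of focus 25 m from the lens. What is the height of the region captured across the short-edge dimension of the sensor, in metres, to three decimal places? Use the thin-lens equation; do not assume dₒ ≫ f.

dₒ: 25 m = 25000 mm.
Similar triangles through the lens centre give W/dₒ = h/dᵢ; with 1/f = 1/dₒ + 1/dᵢ this gives W = h·(dₒ − f)/f.
W = 14.9 mm × (25000 − 95) / 95 = 14.9 × 262.1579 ≈ 3906.153 mm = 3.90615 m.

3.906 m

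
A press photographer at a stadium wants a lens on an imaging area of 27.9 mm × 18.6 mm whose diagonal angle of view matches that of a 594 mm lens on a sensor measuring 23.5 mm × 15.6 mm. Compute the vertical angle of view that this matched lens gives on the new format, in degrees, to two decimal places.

Sensor diagonal = √(23.5² + 15.6²) = √795.6100 ≈ 28.2066 mm.
Sensor diagonal = √(27.9² + 18.6²) = √1124.3700 ≈ 33.5316 mm.
Equal diagonal AOV ⇒ f₂ = f₁ · 33.5316/28.2066 = 594 × 1.18879 ≈ 706.1402 mm.
Vertical AOV on the new format = 2·arctan(18.6 / (2 × 706.1402)) = 2·arctan(0.01317) ≈ 1.5091°.

1.51°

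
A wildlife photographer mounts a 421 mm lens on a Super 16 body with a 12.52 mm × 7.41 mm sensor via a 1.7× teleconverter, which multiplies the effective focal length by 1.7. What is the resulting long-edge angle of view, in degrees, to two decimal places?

Effective focal length f = 421 × 1.7 = 715.7 mm.
α = 2·arctan(12.52 / (2 × 715.7)) = 2·arctan(0.00875) ≈ 1.0023°.

1.00°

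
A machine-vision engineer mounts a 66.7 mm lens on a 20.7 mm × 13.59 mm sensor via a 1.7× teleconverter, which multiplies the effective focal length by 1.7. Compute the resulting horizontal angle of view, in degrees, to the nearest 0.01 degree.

10.43°

Effective focal length f = 66.7 × 1.7 = 113.39 mm.
α = 2·arctan(20.7 / (2 × 113.39)) = 2·arctan(0.09128) ≈ 10.4308°.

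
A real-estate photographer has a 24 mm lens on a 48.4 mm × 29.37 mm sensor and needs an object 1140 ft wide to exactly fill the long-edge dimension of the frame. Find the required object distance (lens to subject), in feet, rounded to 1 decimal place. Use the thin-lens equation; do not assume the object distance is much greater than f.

565.4 ft

W: 1140 ft × 304.8 mm/ft = 347471.99 mm.
Magnification m = w/W = dᵢ/dₒ; combined with 1/f = 1/dₒ + 1/dᵢ this gives dₒ = f·(1 + W/w).
dₒ = 24 mm × (1 + 347472/48.4) = 24 × 7180.1733 ≈ 172324.160 mm = 172324.160/304.8 ft = 565.368 ft.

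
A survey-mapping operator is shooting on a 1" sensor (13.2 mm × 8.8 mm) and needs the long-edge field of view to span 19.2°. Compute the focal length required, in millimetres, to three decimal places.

From α = 2·arctan(w/2f) we get f = w / (2·tan(α/2)).
With w = 13.2 mm and α/2 = 9.6°, tan(α/2) ≈ 0.16914, so f ≈ 13.2 / 0.33827 ≈ 39.0215 mm.

39.022 mm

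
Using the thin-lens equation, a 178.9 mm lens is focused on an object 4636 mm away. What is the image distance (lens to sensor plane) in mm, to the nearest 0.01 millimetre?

1/dᵢ = 1/f − 1/dₒ = 1/178.9 − 1/4636 = 0.0053740 mm⁻¹.
dᵢ = 1/0.0053740 ≈ 186.0807 mm.

186.08 mm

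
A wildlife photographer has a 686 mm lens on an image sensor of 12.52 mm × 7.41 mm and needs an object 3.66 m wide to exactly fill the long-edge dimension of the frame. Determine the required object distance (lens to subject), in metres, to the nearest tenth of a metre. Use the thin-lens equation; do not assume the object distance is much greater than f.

W: 3.66 m = 3660 mm.
Magnification m = w/W = dᵢ/dₒ; combined with 1/f = 1/dₒ + 1/dᵢ this gives dₒ = f·(1 + W/w).
dₒ = 686 mm × (1 + 3660/12.52) = 686 × 293.3323 ≈ 201225.936 mm = 201.226 m.

201.2 m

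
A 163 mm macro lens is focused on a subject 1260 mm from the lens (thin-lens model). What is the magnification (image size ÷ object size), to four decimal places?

Thin lens: 1/f = 1/dₒ + 1/dᵢ → 1/dᵢ = 1/163 − 1/1260 = 0.0053413 mm⁻¹, so dᵢ ≈ 187.2197 mm.
Magnification m = dᵢ/dₒ = 187.2197/1260 ≈ 0.14859.

0.1486×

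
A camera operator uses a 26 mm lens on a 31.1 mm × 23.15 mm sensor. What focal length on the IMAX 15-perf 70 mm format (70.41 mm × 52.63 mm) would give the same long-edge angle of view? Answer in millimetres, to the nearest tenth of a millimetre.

Equal angle of view means equal width/f ratio, so f₂ = f₁ · (width₂/width₁) = 26 × 70.41/31.1.
f₂ = 26 × 2.26399 ≈ 58.864 mm.

58.9 mm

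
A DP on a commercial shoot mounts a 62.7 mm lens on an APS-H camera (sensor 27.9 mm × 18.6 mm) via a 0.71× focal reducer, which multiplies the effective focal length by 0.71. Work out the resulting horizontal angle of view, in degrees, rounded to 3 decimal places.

34.798°

Effective focal length f = 62.7 × 0.71 = 44.517 mm.
α = 2·arctan(27.9 / (2 × 44.517)) = 2·arctan(0.31336) ≈ 34.7982°.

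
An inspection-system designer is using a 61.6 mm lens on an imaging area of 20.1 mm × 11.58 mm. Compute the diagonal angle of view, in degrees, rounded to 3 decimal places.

Sensor diagonal = √(20.1² + 11.58²) = √538.1064 ≈ 23.1971 mm.
Angle of view α = 2·arctan(d/2f) with d = 23.1971 mm and f = 61.6 mm.
d/2f = 0.18829; arctan(0.18829) ≈ 10.6633°, so α ≈ 21.3266°.

21.327°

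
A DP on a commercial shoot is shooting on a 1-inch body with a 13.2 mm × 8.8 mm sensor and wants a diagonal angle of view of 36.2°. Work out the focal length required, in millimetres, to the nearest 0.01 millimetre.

24.27 mm

Sensor diagonal = √(13.2² + 8.8²) = √251.6800 ≈ 15.8644 mm.
From α = 2·arctan(d/2f) we get f = d / (2·tan(α/2)).
With d = 15.8644 mm and α/2 = 18.1°, tan(α/2) ≈ 0.32685, so f ≈ 15.8644 / 0.65370 ≈ 24.2686 mm.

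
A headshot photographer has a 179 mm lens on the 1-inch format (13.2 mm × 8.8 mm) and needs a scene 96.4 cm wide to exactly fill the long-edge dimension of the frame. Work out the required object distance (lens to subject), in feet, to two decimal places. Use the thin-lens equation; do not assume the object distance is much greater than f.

W: 96.4 cm = 964 mm.
Magnification m = w/W = dᵢ/dₒ; combined with 1/f = 1/dₒ + 1/dᵢ this gives dₒ = f·(1 + W/w).
dₒ = 179 mm × (1 + 964/13.2) = 179 × 74.0303 ≈ 13251.424 mm = 13251.424/304.8 ft = 43.4758 ft.

43.48 ft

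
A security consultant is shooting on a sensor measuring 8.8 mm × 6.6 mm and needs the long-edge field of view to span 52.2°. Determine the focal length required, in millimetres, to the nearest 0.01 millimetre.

From α = 2·arctan(w/2f) we get f = w / (2·tan(α/2)).
With w = 8.8 mm and α/2 = 26.1°, tan(α/2) ≈ 0.48989, so f ≈ 8.8 / 0.97979 ≈ 8.9815 mm.

8.98 mm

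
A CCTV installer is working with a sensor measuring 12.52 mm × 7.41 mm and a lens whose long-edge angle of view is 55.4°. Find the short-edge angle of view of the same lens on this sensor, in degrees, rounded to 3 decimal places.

34.523°

From the long-edge AOV: f = 12.52 / (2·tan(27.7°)) = 12.52 / 1.05002 ≈ 11.9235 mm.
Short-edge AOV = 2·arctan(7.41 / (2 × 11.9235)) = 2·arctan(0.31073) ≈ 34.5232°.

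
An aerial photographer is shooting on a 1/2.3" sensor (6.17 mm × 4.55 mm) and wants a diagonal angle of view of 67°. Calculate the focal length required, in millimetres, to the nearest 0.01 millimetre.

Sensor diagonal = √(6.17² + 4.55²) = √58.7714 ≈ 7.6663 mm.
From α = 2·arctan(d/2f) we get f = d / (2·tan(α/2)).
With d = 7.6663 mm and α/2 = 33.5°, tan(α/2) ≈ 0.66189, so f ≈ 7.6663 / 1.32377 ≈ 5.7912 mm.

5.79 mm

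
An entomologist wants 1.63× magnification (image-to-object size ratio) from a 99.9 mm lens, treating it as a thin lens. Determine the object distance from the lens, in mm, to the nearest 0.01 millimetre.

With m = dᵢ/dₒ and 1/f = 1/dₒ + 1/dᵢ, substituting dᵢ = m·dₒ gives 1/f = (1 + 1/m)/dₒ, hence dₒ = f·(1 + 1/m).
dₒ = 99.9 × (1 + 1/1.63) = 99.9 × 1.61350 ≈ 161.188 mm.

161.19 mm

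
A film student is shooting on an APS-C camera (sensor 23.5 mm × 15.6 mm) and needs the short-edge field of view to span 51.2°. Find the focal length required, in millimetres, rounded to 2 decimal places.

From α = 2·arctan(h/2f) we get f = h / (2·tan(α/2)).
With h = 15.6 mm and α/2 = 25.6°, tan(α/2) ≈ 0.47912, so f ≈ 15.6 / 0.95824 ≈ 16.2799 mm.

16.28 mm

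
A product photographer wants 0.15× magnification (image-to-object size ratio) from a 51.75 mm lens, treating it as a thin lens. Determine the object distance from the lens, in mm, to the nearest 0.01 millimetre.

396.75 mm

With m = dᵢ/dₒ and 1/f = 1/dₒ + 1/dᵢ, substituting dᵢ = m·dₒ gives 1/f = (1 + 1/m)/dₒ, hence dₒ = f·(1 + 1/m).
dₒ = 51.75 × (1 + 1/0.15) = 51.75 × 7.66667 ≈ 396.750 mm.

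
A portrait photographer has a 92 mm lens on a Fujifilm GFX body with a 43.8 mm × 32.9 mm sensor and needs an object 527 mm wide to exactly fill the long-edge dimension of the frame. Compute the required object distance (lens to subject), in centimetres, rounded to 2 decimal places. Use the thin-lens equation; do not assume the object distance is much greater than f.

Magnification m = w/W = dᵢ/dₒ; combined with 1/f = 1/dₒ + 1/dᵢ this gives dₒ = f·(1 + W/w).
dₒ = 92 mm × (1 + 527/43.8) = 92 × 13.0320 ≈ 1198.941 mm = 119.894 cm.

119.89 cm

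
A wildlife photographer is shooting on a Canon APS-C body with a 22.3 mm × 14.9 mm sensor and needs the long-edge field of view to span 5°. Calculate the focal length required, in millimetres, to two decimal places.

From α = 2·arctan(w/2f) we get f = w / (2·tan(α/2)).
With w = 22.3 mm and α/2 = 2.5°, tan(α/2) ≈ 0.04366, so f ≈ 22.3 / 0.08732 ≈ 255.3770 mm.

255.38 mm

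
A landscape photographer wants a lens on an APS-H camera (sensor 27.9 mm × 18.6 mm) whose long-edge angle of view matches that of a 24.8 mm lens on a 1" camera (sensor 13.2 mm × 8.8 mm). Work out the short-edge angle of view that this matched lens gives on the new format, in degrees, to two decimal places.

20.12°

Equal long-edge AOV ⇒ f₂ = f₁ · 27.9/13.2 = 24.8 × 2.11364 ≈ 52.4182 mm.
Short-edge AOV on the new format = 2·arctan(18.6 / (2 × 52.4182)) = 2·arctan(0.17742) ≈ 20.1214°.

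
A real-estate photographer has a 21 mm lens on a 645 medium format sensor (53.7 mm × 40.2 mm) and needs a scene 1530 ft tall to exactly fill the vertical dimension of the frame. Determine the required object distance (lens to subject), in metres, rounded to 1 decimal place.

W: 1530 ft × 304.8 mm/ft = 466343.99 mm.
Magnification m = h/W = dᵢ/dₒ; combined with 1/f = 1/dₒ + 1/dᵢ this gives dₒ = f·(1 + W/h).
dₒ = 21 mm × (1 + 466344/40.2) = 21 × 11601.5966 ≈ 243633.530 mm = 243.634 m.

243.6 m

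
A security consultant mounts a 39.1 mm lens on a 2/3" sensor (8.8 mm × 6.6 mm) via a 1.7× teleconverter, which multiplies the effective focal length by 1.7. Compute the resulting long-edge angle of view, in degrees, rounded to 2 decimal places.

Effective focal length f = 39.1 × 1.7 = 66.47 mm.
α = 2·arctan(8.8 / (2 × 66.47)) = 2·arctan(0.06620) ≈ 7.5744°.

7.57°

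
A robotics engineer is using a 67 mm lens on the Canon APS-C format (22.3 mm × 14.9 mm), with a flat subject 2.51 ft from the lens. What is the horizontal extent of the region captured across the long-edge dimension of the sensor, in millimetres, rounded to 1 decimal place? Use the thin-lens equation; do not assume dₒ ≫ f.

dₒ: 2.51 ft × 304.8 mm/ft = 765.05 mm.
Similar triangles through the lens centre give W/dₒ = w/dᵢ; with 1/f = 1/dₒ + 1/dᵢ this gives W = w·(dₒ − f)/f.
W = 22.3 mm × (765.048 − 67) / 67 = 22.3 × 10.4186 ≈ 232.335 mm.

232.3 mm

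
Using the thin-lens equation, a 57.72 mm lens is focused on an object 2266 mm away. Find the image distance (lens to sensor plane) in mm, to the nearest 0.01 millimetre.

59.23 mm

1/dᵢ = 1/f − 1/dₒ = 1/57.72 − 1/2266 = 0.0168837 mm⁻¹.
dᵢ = 1/0.0168837 ≈ 59.2287 mm.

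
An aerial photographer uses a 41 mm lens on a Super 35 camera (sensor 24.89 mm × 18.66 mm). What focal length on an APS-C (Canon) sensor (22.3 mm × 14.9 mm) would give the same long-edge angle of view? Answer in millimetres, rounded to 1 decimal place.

36.7 mm

Equal angle of view means equal width/f ratio, so f₂ = f₁ · (width₂/width₁) = 41 × 22.3/24.89.
f₂ = 41 × 0.89594 ≈ 36.734 mm.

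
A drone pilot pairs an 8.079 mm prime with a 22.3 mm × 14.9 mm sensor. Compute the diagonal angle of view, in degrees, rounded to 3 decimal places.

Sensor diagonal = √(22.3² + 14.9²) = √719.3000 ≈ 26.8198 mm.
Angle of view α = 2·arctan(d/2f) with d = 26.8198 mm and f = 8.079 mm.
d/2f = 1.65984; arctan(1.65984) ≈ 58.9325°, so α ≈ 117.8649°.

117.865°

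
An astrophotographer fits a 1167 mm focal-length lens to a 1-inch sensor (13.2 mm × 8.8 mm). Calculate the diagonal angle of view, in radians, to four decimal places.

Sensor diagonal = √(13.2² + 8.8²) = √251.6800 ≈ 15.8644 mm.
Angle of view α = 2·arctan(d/2f) with d = 15.8644 mm and f = 1167 mm.
d/2f = 0.00680; arctan(0.00680) ≈ 0.0068 rad, so α ≈ 0.0136 rad.

0.0136 rad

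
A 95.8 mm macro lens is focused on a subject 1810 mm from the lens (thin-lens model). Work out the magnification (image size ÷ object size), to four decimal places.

Thin lens: 1/f = 1/dₒ + 1/dᵢ → 1/dᵢ = 1/95.8 − 1/1810 = 0.0098859 mm⁻¹, so dᵢ ≈ 101.1539 mm.
Magnification m = dᵢ/dₒ = 101.1539/1810 ≈ 0.05589.

0.0559×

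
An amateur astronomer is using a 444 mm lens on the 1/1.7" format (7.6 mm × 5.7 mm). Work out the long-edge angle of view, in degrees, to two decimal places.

Angle of view α = 2·arctan(w/2f) with w = 7.6 mm and f = 444 mm.
w/2f = 0.00856; arctan(0.00856) ≈ 0.4904°, so α ≈ 0.9807°.

0.98°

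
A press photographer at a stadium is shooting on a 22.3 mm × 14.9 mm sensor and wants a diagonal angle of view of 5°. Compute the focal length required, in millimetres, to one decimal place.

307.1 mm

Sensor diagonal = √(22.3² + 14.9²) = √719.3000 ≈ 26.8198 mm.
From α = 2·arctan(d/2f) we get f = d / (2·tan(α/2)).
With d = 26.8198 mm and α/2 = 2.5°, tan(α/2) ≈ 0.04366, so f ≈ 26.8198 / 0.08732 ≈ 307.1368 mm.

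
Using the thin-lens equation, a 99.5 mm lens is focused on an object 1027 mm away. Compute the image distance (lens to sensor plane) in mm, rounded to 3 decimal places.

1/dᵢ = 1/f − 1/dₒ = 1/99.5 − 1/1027 = 0.0090765 mm⁻¹.
dᵢ = 1/0.0090765 ≈ 110.1741 mm.

110.174 mm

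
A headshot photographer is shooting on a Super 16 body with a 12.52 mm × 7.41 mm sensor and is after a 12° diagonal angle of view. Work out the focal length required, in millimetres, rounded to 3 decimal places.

69.210 mm

Sensor diagonal = √(12.52² + 7.41²) = √211.6585 ≈ 14.5485 mm.
From α = 2·arctan(d/2f) we get f = d / (2·tan(α/2)).
With d = 14.5485 mm and α/2 = 6°, tan(α/2) ≈ 0.10510, so f ≈ 14.5485 / 0.21021 ≈ 69.2098 mm.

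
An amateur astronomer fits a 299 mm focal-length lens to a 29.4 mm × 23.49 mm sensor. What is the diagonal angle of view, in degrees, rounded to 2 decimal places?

Sensor diagonal = √(29.4² + 23.49²) = √1416.1401 ≈ 37.6316 mm.
Angle of view α = 2·arctan(d/2f) with d = 37.6316 mm and f = 299 mm.
d/2f = 0.06293; arctan(0.06293) ≈ 3.6008°, so α ≈ 7.2017°.

7.20°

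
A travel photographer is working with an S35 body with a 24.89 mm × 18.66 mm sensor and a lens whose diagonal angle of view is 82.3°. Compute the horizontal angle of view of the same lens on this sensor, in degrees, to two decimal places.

Sensor diagonal = √(24.89² + 18.66²) = √967.7077 ≈ 31.1080 mm.
From the diagonal AOV: f = 31.1080 / (2·tan(41.15°)) = 31.1080 / 1.74779 ≈ 17.7985 mm.
Horizontal AOV = 2·arctan(24.89 / (2 × 17.7985)) = 2·arctan(0.69922) ≈ 69.9237°.

69.92°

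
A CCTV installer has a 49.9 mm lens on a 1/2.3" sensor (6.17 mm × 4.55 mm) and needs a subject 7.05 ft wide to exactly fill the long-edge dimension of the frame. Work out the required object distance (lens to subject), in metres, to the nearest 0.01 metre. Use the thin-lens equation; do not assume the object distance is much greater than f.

W: 7.05 ft × 304.8 mm/ft = 2148.84 mm.
Magnification m = w/W = dᵢ/dₒ; combined with 1/f = 1/dₒ + 1/dᵢ this gives dₒ = f·(1 + W/w).
dₒ = 49.9 mm × (1 + 2148.84/6.17) = 49.9 × 349.2723 ≈ 17428.686 mm = 17.4287 m.

17.43 m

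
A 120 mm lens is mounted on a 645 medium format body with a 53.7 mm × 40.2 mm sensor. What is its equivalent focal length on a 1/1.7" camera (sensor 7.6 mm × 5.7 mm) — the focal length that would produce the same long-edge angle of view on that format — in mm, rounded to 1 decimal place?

Equal angle of view means equal width/f ratio, so f₂ = f₁ · (width₂/width₁) = 120 × 7.6/53.7.
f₂ = 120 × 0.14153 ≈ 16.983 mm.

17.0 mm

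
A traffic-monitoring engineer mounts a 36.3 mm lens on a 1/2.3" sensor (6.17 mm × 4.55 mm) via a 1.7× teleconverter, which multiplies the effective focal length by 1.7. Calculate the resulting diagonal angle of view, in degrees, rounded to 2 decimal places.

Effective focal length f = 36.3 × 1.7 = 61.71 mm.
Sensor diagonal = √(6.17² + 4.55²) = √58.7714 ≈ 7.6663 mm.
α = 2·arctan(7.666 / (2 × 61.71)) = 2·arctan(0.06212) ≈ 7.1087°.

7.11°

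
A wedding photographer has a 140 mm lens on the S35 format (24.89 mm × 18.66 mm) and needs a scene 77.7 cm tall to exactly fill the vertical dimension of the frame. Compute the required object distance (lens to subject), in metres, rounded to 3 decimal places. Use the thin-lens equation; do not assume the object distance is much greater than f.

5.970 m

W: 77.7 cm = 777 mm.
Magnification m = h/W = dᵢ/dₒ; combined with 1/f = 1/dₒ + 1/dᵢ this gives dₒ = f·(1 + W/h).
dₒ = 140 mm × (1 + 777/18.66) = 140 × 42.6399 ≈ 5969.582 mm = 5.96958 m.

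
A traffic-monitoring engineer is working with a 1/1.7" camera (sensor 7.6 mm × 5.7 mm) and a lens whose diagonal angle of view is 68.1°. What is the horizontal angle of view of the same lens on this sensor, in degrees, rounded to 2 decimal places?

56.79°

Sensor diagonal = √(7.6² + 5.7²) = √90.2500 ≈ 9.5000 mm.
From the diagonal AOV: f = 9.5000 / (2·tan(34.05°)) = 9.5000 / 1.35156 ≈ 7.0289 mm.
Horizontal AOV = 2·arctan(7.6 / (2 × 7.0289)) = 2·arctan(0.54062) ≈ 56.7934°.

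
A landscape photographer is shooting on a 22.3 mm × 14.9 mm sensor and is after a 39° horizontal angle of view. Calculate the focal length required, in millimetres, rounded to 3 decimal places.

From α = 2·arctan(w/2f) we get f = w / (2·tan(α/2)).
With w = 22.3 mm and α/2 = 19.5°, tan(α/2) ≈ 0.35412, so f ≈ 22.3 / 0.70824 ≈ 31.4866 mm.

31.487 mm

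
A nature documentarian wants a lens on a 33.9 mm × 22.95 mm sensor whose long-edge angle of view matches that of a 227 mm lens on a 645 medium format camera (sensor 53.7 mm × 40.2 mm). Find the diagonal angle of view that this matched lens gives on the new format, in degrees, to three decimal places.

Equal long-edge AOV ⇒ f₂ = f₁ · 33.9/53.7 = 227 × 0.63128 ≈ 143.3017 mm.
Sensor diagonal = √(33.9² + 22.95²) = √1675.9125 ≈ 40.9379 mm.
Diagonal AOV on the new format = 2·arctan(40.9379 / (2 × 143.3017)) = 2·arctan(0.14284) ≈ 16.2581°.

16.258°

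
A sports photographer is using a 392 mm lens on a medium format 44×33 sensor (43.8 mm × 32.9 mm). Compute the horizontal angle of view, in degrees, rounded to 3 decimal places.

6.395°

Angle of view α = 2·arctan(w/2f) with w = 43.8 mm and f = 392 mm.
w/2f = 0.05587; arctan(0.05587) ≈ 3.1976°, so α ≈ 6.3953°.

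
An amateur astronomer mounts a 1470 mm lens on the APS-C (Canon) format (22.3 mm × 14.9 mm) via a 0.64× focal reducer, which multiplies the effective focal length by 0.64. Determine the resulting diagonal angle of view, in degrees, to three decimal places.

1.633°

Effective focal length f = 1470 × 0.64 = 940.8 mm.
Sensor diagonal = √(22.3² + 14.9²) = √719.3000 ≈ 26.8198 mm.
α = 2·arctan(26.820 / (2 × 940.8)) = 2·arctan(0.01425) ≈ 1.6332°.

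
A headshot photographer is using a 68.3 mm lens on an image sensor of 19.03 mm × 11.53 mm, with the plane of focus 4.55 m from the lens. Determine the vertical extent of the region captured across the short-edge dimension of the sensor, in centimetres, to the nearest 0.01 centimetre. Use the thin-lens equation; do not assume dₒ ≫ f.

dₒ: 4.55 m = 4550 mm.
Similar triangles through the lens centre give W/dₒ = h/dᵢ; with 1/f = 1/dₒ + 1/dᵢ this gives W = h·(dₒ − f)/f.
W = 11.53 mm × (4550 − 68.3) / 68.3 = 11.53 × 65.6179 ≈ 756.574 mm = 75.6574 cm.

75.66 cm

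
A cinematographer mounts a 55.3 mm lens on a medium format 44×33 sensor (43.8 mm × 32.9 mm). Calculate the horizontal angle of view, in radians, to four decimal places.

0.7541 rad

Angle of view α = 2·arctan(w/2f) with w = 43.8 mm and f = 55.3 mm.
w/2f = 0.39602; arctan(0.39602) ≈ 0.3771 rad, so α ≈ 0.7541 rad.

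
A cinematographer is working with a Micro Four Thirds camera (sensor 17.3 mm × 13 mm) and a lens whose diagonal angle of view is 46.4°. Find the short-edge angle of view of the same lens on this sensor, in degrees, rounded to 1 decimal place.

28.9°

Sensor diagonal = √(17.3² + 13²) = √468.2900 ≈ 21.6400 mm.
From the diagonal AOV: f = 21.6400 / (2·tan(23.2°)) = 21.6400 / 0.85720 ≈ 25.2450 mm.
Short-edge AOV = 2·arctan(13 / (2 × 25.2450)) = 2·arctan(0.25748) ≈ 28.8775°.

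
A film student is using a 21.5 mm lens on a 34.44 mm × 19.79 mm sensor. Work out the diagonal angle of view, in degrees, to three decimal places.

85.460°

Sensor diagonal = √(34.44² + 19.79²) = √1577.7577 ≈ 39.7210 mm.
Angle of view α = 2·arctan(d/2f) with d = 39.7210 mm and f = 21.5 mm.
d/2f = 0.92374; arctan(0.92374) ≈ 42.7300°, so α ≈ 85.4600°.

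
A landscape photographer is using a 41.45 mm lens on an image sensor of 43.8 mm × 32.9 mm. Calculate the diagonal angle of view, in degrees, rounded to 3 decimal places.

66.913°

Sensor diagonal = √(43.8² + 32.9²) = √3000.8500 ≈ 54.7800 mm.
Angle of view α = 2·arctan(d/2f) with d = 54.7800 mm and f = 41.45 mm.
d/2f = 0.66080; arctan(0.66080) ≈ 33.4566°, so α ≈ 66.9132°.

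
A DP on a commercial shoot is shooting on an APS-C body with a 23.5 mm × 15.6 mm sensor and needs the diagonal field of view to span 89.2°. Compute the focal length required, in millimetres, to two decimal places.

Sensor diagonal = √(23.5² + 15.6²) = √795.6100 ≈ 28.2066 mm.
From α = 2·arctan(d/2f) we get f = d / (2·tan(α/2)).
With d = 28.2066 mm and α/2 = 44.6°, tan(α/2) ≈ 0.98613, so f ≈ 28.2066 / 1.97227 ≈ 14.3016 mm.

14.30 mm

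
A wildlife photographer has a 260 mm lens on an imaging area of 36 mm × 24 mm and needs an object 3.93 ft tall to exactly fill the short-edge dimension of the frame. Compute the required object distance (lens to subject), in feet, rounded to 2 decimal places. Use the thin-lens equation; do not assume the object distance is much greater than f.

43.43 ft

W: 3.93 ft × 304.8 mm/ft = 1197.86 mm.
Magnification m = h/W = dᵢ/dₒ; combined with 1/f = 1/dₒ + 1/dᵢ this gives dₒ = f·(1 + W/h).
dₒ = 260 mm × (1 + 1197.86/24) = 260 × 50.9110 ≈ 13236.860 mm = 13236.860/304.8 ft = 43.428 ft.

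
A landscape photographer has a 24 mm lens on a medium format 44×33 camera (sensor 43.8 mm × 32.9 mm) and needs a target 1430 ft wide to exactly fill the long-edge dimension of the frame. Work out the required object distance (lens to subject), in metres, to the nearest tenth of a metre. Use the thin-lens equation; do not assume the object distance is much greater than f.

W: 1430 ft × 304.8 mm/ft = 435863.99 mm.
Magnification m = w/W = dᵢ/dₒ; combined with 1/f = 1/dₒ + 1/dᵢ this gives dₒ = f·(1 + W/w).
dₒ = 24 mm × (1 + 435864/43.8) = 24 × 9952.2326 ≈ 238853.581 mm = 238.854 m.

238.9 m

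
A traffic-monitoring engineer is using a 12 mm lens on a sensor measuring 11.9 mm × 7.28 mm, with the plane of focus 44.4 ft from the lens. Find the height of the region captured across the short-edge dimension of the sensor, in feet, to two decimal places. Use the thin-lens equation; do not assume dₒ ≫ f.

dₒ: 44.4 ft × 304.8 mm/ft = 13533.12 mm.
Similar triangles through the lens centre give W/dₒ = h/dᵢ; with 1/f = 1/dₒ + 1/dᵢ this gives W = h·(dₒ − f)/f.
W = 7.28 mm × (13533.1 − 12) / 12 = 7.28 × 1126.7600 ≈ 8202.813 mm = 8202.813/304.8 ft = 26.9121 ft.

26.91 ft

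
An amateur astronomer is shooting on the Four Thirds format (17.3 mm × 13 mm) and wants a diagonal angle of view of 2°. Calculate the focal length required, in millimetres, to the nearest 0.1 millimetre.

619.9 mm

Sensor diagonal = √(17.3² + 13²) = √468.2900 ≈ 21.6400 mm.
From α = 2·arctan(d/2f) we get f = d / (2·tan(α/2)).
With d = 21.6400 mm and α/2 = 1°, tan(α/2) ≈ 0.01746, so f ≈ 21.6400 / 0.03491 ≈ 619.8776 mm.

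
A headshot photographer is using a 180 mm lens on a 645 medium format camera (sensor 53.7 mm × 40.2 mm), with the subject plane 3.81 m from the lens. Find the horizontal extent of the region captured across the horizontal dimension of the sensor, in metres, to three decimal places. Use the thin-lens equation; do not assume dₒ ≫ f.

dₒ: 3.81 m = 3810 mm.
Similar triangles through the lens centre give W/dₒ = w/dᵢ; with 1/f = 1/dₒ + 1/dᵢ this gives W = w·(dₒ − f)/f.
W = 53.7 mm × (3810 − 180) / 180 = 53.7 × 20.1667 ≈ 1082.950 mm = 1.08295 m.

1.083 m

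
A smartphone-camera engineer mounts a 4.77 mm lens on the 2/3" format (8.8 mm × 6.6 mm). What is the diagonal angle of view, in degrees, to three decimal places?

Sensor diagonal = √(8.8² + 6.6²) = √121.0000 ≈ 11.0000 mm.
Angle of view α = 2·arctan(d/2f) with d = 11.0000 mm and f = 4.77 mm.
d/2f = 1.15304; arctan(1.15304) ≈ 49.0658°, so α ≈ 98.1316°.

98.132°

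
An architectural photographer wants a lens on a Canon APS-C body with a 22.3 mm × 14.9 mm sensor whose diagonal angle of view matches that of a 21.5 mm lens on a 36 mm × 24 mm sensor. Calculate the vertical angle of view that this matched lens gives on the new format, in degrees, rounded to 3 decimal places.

Sensor diagonal = √(36² + 24²) = √1872.0000 ≈ 43.2666 mm.
Sensor diagonal = √(22.3² + 14.9²) = √719.3000 ≈ 26.8198 mm.
Equal diagonal AOV ⇒ f₂ = f₁ · 26.8198/43.2666 = 21.5 × 0.61987 ≈ 13.3273 mm.
Vertical AOV on the new format = 2·arctan(14.9 / (2 × 13.3273)) = 2·arctan(0.55901) ≈ 58.4108°.

58.411°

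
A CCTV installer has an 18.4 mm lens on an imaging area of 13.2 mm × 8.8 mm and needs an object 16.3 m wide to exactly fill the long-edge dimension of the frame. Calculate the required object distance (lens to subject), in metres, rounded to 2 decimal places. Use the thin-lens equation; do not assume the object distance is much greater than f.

W: 16.3 m = 16300 mm.
Magnification m = w/W = dᵢ/dₒ; combined with 1/f = 1/dₒ + 1/dᵢ this gives dₒ = f·(1 + W/w).
dₒ = 18.4 mm × (1 + 16300/13.2) = 18.4 × 1235.8485 ≈ 22739.612 mm = 22.7396 m.

22.74 m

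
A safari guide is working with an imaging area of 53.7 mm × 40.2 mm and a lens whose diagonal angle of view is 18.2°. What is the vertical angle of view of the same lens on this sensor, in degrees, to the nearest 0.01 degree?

10.97°

Sensor diagonal = √(53.7² + 40.2²) = √4499.7300 ≈ 67.0800 mm.
From the diagonal AOV: f = 67.0800 / (2·tan(9.1°)) = 67.0800 / 0.32035 ≈ 209.3973 mm.
Vertical AOV = 2·arctan(40.2 / (2 × 209.3973)) = 2·arctan(0.09599) ≈ 10.9660°.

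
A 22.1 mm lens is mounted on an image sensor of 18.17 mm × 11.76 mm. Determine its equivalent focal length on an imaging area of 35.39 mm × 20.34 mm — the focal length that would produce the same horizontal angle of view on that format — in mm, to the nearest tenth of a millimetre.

43.0 mm

Equal angle of view means equal width/f ratio, so f₂ = f₁ · (width₂/width₁) = 22.1 × 35.39/18.17.
f₂ = 22.1 × 1.94772 ≈ 43.045 mm.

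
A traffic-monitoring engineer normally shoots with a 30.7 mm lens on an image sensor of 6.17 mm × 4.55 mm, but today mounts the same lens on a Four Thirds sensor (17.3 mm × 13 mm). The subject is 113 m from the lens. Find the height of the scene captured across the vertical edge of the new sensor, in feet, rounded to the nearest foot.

The focal length stays 30.7 mm; the relevant sensor dimension is now h = 13 mm. Object distance dₒ = 113 m = 113000 mm.
Thin-lens field height W = h·(dₒ − f)/f = 13 × (113000 − 30.7)/30.7 ≈ 47837.163 mm = 47837.163/304.8 ft = 156.946 ft.

157 ft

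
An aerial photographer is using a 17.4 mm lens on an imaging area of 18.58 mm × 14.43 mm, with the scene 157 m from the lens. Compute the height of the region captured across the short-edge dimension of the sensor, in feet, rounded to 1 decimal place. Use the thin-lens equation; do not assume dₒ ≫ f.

427.1 ft

dₒ: 157 m = 157000 mm.
Similar triangles through the lens centre give W/dₒ = h/dᵢ; with 1/f = 1/dₒ + 1/dᵢ this gives W = h·(dₒ − f)/f.
W = 14.43 mm × (157000 − 17.4) / 17.4 = 14.43 × 9021.9885 ≈ 130187.294 mm = 130187.294/304.8 ft = 427.124 ft.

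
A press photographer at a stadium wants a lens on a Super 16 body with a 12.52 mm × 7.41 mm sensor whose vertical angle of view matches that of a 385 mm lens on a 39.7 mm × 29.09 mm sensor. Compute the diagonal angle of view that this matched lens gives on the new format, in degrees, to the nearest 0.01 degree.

8.48°

Equal vertical AOV ⇒ f₂ = f₁ · 7.41/29.09 = 385 × 0.25473 ≈ 98.0698 mm.
Sensor diagonal = √(12.52² + 7.41²) = √211.6585 ≈ 14.5485 mm.
Diagonal AOV on the new format = 2·arctan(14.5485 / (2 × 98.0698)) = 2·arctan(0.07417) ≈ 8.4842°.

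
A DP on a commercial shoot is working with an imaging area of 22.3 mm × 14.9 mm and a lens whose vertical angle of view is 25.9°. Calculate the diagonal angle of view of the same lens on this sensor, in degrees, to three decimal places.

44.970°

From the vertical AOV: f = 14.9 / (2·tan(12.95°)) = 14.9 / 0.45990 ≈ 32.3985 mm.
Sensor diagonal = √(22.3² + 14.9²) = √719.3000 ≈ 26.8198 mm.
Diagonal AOV = 2·arctan(26.8198 / (2 × 32.3985)) = 2·arctan(0.41390) ≈ 44.9698°.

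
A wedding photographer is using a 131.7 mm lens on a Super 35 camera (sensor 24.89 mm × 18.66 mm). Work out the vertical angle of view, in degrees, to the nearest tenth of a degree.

8.1°

Angle of view α = 2·arctan(h/2f) with h = 18.66 mm and f = 131.7 mm.
h/2f = 0.07084; arctan(0.07084) ≈ 4.0522°, so α ≈ 8.1044°.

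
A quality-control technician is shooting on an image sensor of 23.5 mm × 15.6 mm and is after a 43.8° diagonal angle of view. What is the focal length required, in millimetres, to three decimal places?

35.083 mm

Sensor diagonal = √(23.5² + 15.6²) = √795.6100 ≈ 28.2066 mm.
From α = 2·arctan(d/2f) we get f = d / (2·tan(α/2)).
With d = 28.2066 mm and α/2 = 21.9°, tan(α/2) ≈ 0.40200, so f ≈ 28.2066 / 0.80399 ≈ 35.0830 mm.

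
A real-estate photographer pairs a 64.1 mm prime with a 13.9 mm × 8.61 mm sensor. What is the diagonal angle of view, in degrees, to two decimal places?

14.54°

Sensor diagonal = √(13.9² + 8.61²) = √267.3421 ≈ 16.3506 mm.
Angle of view α = 2·arctan(d/2f) with d = 16.3506 mm and f = 64.1 mm.
d/2f = 0.12754; arctan(0.12754) ≈ 7.2683°, so α ≈ 14.5365°.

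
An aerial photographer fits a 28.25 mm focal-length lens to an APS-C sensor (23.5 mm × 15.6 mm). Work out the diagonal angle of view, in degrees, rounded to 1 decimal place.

53.1°

Sensor diagonal = √(23.5² + 15.6²) = √795.6100 ≈ 28.2066 mm.
Angle of view α = 2·arctan(d/2f) with d = 28.2066 mm and f = 28.25 mm.
d/2f = 0.49923; arctan(0.49923) ≈ 26.5298°, so α ≈ 53.0596°.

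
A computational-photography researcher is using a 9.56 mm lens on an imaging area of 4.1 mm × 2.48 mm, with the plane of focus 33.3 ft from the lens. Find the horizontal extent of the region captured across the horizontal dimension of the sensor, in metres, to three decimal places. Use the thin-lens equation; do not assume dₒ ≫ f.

dₒ: 33.3 ft × 304.8 mm/ft = 10149.84 mm.
Similar triangles through the lens centre give W/dₒ = w/dᵢ; with 1/f = 1/dₒ + 1/dᵢ this gives W = w·(dₒ − f)/f.
W = 4.1 mm × (10149.8 − 9.56) / 9.56 = 4.1 × 1060.6987 ≈ 4348.865 mm = 4.34886 m.

4.349 m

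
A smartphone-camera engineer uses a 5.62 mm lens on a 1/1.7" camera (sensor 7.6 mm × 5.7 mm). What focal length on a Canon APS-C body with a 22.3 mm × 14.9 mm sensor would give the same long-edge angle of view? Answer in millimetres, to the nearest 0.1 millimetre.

16.5 mm

Equal angle of view means equal width/f ratio, so f₂ = f₁ · (width₂/width₁) = 5.62 × 22.3/7.6.
f₂ = 5.62 × 2.93421 ≈ 16.490 mm.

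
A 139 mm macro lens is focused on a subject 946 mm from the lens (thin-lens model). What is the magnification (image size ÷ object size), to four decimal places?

Thin lens: 1/f = 1/dₒ + 1/dᵢ → 1/dᵢ = 1/139 − 1/946 = 0.0061372 mm⁻¹, so dᵢ ≈ 162.9418 mm.
Magnification m = dᵢ/dₒ = 162.9418/946 ≈ 0.17224.

0.1722×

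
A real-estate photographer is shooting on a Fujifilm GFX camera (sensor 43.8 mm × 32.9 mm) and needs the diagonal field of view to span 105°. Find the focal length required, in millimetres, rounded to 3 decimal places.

21.017 mm

Sensor diagonal = √(43.8² + 32.9²) = √3000.8500 ≈ 54.7800 mm.
From α = 2·arctan(d/2f) we get f = d / (2·tan(α/2)).
With d = 54.7800 mm and α/2 = 52.5°, tan(α/2) ≈ 1.30323, so f ≈ 54.7800 / 2.60645 ≈ 21.0171 mm.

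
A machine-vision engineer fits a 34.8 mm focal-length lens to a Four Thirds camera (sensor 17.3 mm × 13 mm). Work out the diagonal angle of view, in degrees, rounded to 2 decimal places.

34.54°

Sensor diagonal = √(17.3² + 13²) = √468.2900 ≈ 21.6400 mm.
Angle of view α = 2·arctan(d/2f) with d = 21.6400 mm and f = 34.8 mm.
d/2f = 0.31092; arctan(0.31092) ≈ 17.2715°, so α ≈ 34.5430°.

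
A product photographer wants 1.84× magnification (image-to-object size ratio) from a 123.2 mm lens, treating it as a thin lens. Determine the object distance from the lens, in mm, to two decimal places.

190.16 mm

With m = dᵢ/dₒ and 1/f = 1/dₒ + 1/dᵢ, substituting dᵢ = m·dₒ gives 1/f = (1 + 1/m)/dₒ, hence dₒ = f·(1 + 1/m).
dₒ = 123.2 × (1 + 1/1.84) = 123.2 × 1.54348 ≈ 190.157 mm.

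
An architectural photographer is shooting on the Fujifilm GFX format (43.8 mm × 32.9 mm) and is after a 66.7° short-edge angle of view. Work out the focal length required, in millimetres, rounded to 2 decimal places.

From α = 2·arctan(h/2f) we get f = h / (2·tan(α/2)).
With h = 32.9 mm and α/2 = 33.35°, tan(α/2) ≈ 0.65813, so f ≈ 32.9 / 1.31625 ≈ 24.9952 mm.

25.00 mm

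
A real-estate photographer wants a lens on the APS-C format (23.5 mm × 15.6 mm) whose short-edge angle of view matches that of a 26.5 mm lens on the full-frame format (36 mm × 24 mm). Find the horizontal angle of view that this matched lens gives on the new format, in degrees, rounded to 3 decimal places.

68.600°

Equal short-edge AOV ⇒ f₂ = f₁ · 15.6/24 = 26.5 × 0.65000 ≈ 17.2250 mm.
Horizontal AOV on the new format = 2·arctan(23.5 / (2 × 17.2250)) = 2·arctan(0.68215) ≈ 68.5996°.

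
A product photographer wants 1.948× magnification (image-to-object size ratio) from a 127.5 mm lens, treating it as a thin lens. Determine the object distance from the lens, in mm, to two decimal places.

192.95 mm

With m = dᵢ/dₒ and 1/f = 1/dₒ + 1/dᵢ, substituting dᵢ = m·dₒ gives 1/f = (1 + 1/m)/dₒ, hence dₒ = f·(1 + 1/m).
dₒ = 127.5 × (1 + 1/1.948) = 127.5 × 1.51335 ≈ 192.952 mm.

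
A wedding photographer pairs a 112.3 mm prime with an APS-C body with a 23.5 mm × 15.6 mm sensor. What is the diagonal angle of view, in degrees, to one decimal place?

Sensor diagonal = √(23.5² + 15.6²) = √795.6100 ≈ 28.2066 mm.
Angle of view α = 2·arctan(d/2f) with d = 28.2066 mm and f = 112.3 mm.
d/2f = 0.12559; arctan(0.12559) ≈ 7.1581°, so α ≈ 14.3161°.

14.3°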